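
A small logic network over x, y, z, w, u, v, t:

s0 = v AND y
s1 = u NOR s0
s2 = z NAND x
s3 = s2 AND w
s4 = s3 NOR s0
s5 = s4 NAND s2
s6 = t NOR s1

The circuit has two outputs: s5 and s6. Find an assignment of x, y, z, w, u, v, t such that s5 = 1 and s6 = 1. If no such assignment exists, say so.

Check with x=0 y=1 z=1 w=0 u=0 v=1 t=0:
s0 = v AND y = 1 AND 1 = 1
s1 = u NOR s0 = 0 NOR 1 = 0
s2 = z NAND x = 1 NAND 0 = 1
s3 = s2 AND w = 1 AND 0 = 0
s4 = s3 NOR s0 = 0 NOR 1 = 0
s5 = s4 NAND s2 = 0 NAND 1 = 1
s6 = t NOR s1 = 0 NOR 0 = 1
So s5 = 1 and s6 = 1.

x=0 y=1 z=1 w=0 u=0 v=1 t=0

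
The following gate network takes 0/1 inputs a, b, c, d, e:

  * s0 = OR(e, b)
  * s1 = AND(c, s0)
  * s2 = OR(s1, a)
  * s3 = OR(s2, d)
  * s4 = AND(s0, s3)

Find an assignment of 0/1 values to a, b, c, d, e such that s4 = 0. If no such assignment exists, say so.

s4 = AND(s0, s3) must be 0, so at least one of s0, s3 is 0.
Check with a=1 b=0 c=1 d=0 e=0:
s0 = OR(e, b) = OR(0, 0) = 0
s1 = AND(c, s0) = AND(1, 0) = 0
s2 = OR(s1, a) = OR(0, 1) = 1
s3 = OR(s2, d) = OR(1, 0) = 1
s4 = AND(s0, s3) = AND(0, 1) = 0
So s4 = 0 as required.

a=1 b=0 c=1 d=0 e=0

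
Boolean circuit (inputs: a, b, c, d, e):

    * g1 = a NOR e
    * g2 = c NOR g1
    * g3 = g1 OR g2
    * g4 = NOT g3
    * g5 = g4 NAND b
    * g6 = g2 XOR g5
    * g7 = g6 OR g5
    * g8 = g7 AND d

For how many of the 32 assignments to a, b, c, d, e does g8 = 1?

g8 = g7 AND d must be 1, so both g7 = 1 and d = 1.
g7 = g6 OR g5 must be 1, so at least one of g6, g5 is 1.
Enumerating the 32 input combinations, 13 give g8 = 1 and 19 give g8 = 0.

13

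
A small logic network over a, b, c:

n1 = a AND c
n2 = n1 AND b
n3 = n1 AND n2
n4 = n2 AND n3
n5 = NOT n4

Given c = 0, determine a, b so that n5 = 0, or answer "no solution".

With c = 0 fixed, none of the 4 settings of a, b give n5 = 0.
For example, with a=0, b=1:
n1 = a AND c = 0 AND 0 = 0
n2 = n1 AND b = 0 AND 1 = 0
n3 = n1 AND n2 = 0 AND 0 = 0
n4 = n2 AND n3 = 0 AND 0 = 0
n5 = NOT n4 = NOT 0 = 1
giving n5 = 1 ≠ 0.

no solution exists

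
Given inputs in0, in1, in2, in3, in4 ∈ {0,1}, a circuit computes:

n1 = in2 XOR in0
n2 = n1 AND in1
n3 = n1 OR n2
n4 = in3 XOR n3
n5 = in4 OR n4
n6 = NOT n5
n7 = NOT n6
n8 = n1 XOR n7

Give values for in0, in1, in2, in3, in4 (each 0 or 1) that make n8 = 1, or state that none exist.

in0=0, in1=0, in2=0, in3=1, in4=0

n8 = n1 XOR n7 must be 1, so n1 and n7 differ.
Check with in0=0, in1=0, in2=0, in3=1, in4=0:
n1 = in2 XOR in0 = 0 XOR 0 = 0
n2 = n1 AND in1 = 0 AND 0 = 0
n3 = n1 OR n2 = 0 OR 0 = 0
n4 = in3 XOR n3 = 1 XOR 0 = 1
n5 = in4 OR n4 = 0 OR 1 = 1
n6 = NOT n5 = NOT 1 = 0
n7 = NOT n6 = NOT 0 = 1
n8 = n1 XOR n7 = 0 XOR 1 = 1
So n8 = 1 as required.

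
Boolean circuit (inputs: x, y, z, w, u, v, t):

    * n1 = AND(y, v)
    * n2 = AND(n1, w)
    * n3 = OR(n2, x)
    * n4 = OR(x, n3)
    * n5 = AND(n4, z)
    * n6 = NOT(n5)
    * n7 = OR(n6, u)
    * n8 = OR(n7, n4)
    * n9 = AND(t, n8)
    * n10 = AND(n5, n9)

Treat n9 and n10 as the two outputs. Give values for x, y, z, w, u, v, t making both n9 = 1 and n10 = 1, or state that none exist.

x=1 y=0 z=1 w=1 u=1 v=0 t=1

Check with x=1 y=0 z=1 w=1 u=1 v=0 t=1:
n1 = AND(y, v) = AND(0, 0) = 0
n2 = AND(n1, w) = AND(0, 1) = 0
n3 = OR(n2, x) = OR(0, 1) = 1
n4 = OR(x, n3) = OR(1, 1) = 1
n5 = AND(n4, z) = AND(1, 1) = 1
n6 = NOT(n5) = NOT 1 = 0
n7 = OR(n6, u) = OR(0, 1) = 1
n8 = OR(n7, n4) = OR(1, 1) = 1
n9 = AND(t, n8) = AND(1, 1) = 1
n10 = AND(n5, n9) = AND(1, 1) = 1
So n9 = 1 and n10 = 1.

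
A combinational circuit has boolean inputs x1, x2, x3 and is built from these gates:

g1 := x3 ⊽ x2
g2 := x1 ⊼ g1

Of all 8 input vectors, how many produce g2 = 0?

1

g2 = x1 ⊼ g1 must be 0, so both x1 = 1 and g1 = 1.
g1 = x3 ⊽ x2 must be 1, so both x3 = 0 and x2 = 0.
Satisfying assignments:
  x1=1, x2=0, x3=0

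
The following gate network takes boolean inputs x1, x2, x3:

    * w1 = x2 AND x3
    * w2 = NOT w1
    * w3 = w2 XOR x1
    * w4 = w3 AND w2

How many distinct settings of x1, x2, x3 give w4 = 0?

w4 = w3 AND w2 must be 0, so at least one of w3, w2 is 0.
Satisfying assignments:
  x1=0, x2=1, x3=1
  x1=1, x2=0, x3=0
  x1=1, x2=0, x3=1
  x1=1, x2=1, x3=0
  x1=1, x2=1, x3=1

5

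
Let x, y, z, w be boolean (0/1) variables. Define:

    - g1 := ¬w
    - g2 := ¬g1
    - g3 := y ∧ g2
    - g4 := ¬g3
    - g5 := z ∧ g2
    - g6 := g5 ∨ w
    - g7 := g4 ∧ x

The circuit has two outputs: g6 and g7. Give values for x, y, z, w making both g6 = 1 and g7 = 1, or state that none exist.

x=1 y=0 z=0 w=1

Check with x=1 y=0 z=0 w=1:
g1 = ¬w = ¬1 = 0
g2 = ¬g1 = ¬0 = 1
g3 = y ∧ g2 = 0 ∧ 1 = 0
g4 = ¬g3 = ¬0 = 1
g5 = z ∧ g2 = 0 ∧ 1 = 0
g6 = g5 ∨ w = 0 ∨ 1 = 1
g7 = g4 ∧ x = 1 ∧ 1 = 1
So g6 = 1 and g7 = 1.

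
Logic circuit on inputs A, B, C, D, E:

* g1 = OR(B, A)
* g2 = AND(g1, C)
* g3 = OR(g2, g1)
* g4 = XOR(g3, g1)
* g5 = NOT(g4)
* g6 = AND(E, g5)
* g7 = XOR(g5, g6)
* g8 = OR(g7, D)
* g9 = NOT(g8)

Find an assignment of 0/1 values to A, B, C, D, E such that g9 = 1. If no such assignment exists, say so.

g9 = NOT(g8) must be 1, so g8 = 0.
g8 = OR(g7, D) must be 0, so both g7 = 0 and D = 0.
g7 = XOR(g5, g6) must be 0, so g5 and g6 are equal.
Check with A=0 B=0 C=0 D=0 E=1:
g1 = OR(B, A) = OR(0, 0) = 0
g2 = AND(g1, C) = AND(0, 0) = 0
g3 = OR(g2, g1) = OR(0, 0) = 0
g4 = XOR(g3, g1) = XOR(0, 0) = 0
g5 = NOT(g4) = NOT 0 = 1
g6 = AND(E, g5) = AND(1, 1) = 1
g7 = XOR(g5, g6) = XOR(1, 1) = 0
g8 = OR(g7, D) = OR(0, 0) = 0
g9 = NOT(g8) = NOT 0 = 1
So g9 = 1 as required.

A=0 B=0 C=0 D=0 E=1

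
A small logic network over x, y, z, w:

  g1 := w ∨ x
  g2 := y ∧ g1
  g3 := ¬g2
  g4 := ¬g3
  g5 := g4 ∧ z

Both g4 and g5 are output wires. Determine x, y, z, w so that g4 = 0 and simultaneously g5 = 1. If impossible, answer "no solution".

Across all 16 input combinations, none give both g4 = 0 and g5 = 1.

no solution exists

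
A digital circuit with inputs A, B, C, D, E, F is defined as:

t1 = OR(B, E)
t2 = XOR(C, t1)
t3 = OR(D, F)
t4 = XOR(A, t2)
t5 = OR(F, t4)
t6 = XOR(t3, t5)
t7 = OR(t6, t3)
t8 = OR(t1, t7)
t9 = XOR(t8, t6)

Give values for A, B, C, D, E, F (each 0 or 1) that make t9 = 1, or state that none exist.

A=1, B=0, C=0, D=0, E=0, F=1

t9 = XOR(t8, t6) must be 1, so t8 and t6 differ.
Check with A=1, B=0, C=0, D=0, E=0, F=1:
t1 = OR(B, E) = OR(0, 0) = 0
t2 = XOR(C, t1) = XOR(0, 0) = 0
t3 = OR(D, F) = OR(0, 1) = 1
t4 = XOR(A, t2) = XOR(1, 0) = 1
t5 = OR(F, t4) = OR(1, 1) = 1
t6 = XOR(t3, t5) = XOR(1, 1) = 0
t7 = OR(t6, t3) = OR(0, 1) = 1
t8 = OR(t1, t7) = OR(0, 1) = 1
t9 = XOR(t8, t6) = XOR(1, 0) = 1
So t9 = 1 as required.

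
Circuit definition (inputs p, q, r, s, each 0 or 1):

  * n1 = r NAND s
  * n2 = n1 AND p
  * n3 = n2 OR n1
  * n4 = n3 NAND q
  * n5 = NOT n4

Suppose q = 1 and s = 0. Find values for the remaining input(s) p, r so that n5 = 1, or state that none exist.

p=0, r=1

n5 = NOT n4 must be 1, so n4 = 0.
Check with q = 1 and s = 0 and p=0, r=1:
n1 = r NAND s = 1 NAND 0 = 1
n2 = n1 AND p = 1 AND 0 = 0
n3 = n2 OR n1 = 0 OR 1 = 1
n4 = n3 NAND q = 1 NAND 1 = 0
n5 = NOT n4 = NOT 0 = 1
So n5 = 1.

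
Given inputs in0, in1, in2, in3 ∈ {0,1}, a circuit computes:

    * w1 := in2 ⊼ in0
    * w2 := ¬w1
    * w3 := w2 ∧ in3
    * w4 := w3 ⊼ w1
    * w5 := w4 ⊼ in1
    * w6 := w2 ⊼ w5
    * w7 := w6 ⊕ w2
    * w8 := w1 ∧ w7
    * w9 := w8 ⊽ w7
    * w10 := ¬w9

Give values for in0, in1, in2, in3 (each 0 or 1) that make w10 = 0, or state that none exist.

in0=1, in1=1, in2=1, in3=0

w10 = ¬w9 must be 0, so w9 = 1.
Check with in0=1, in1=1, in2=1, in3=0:
w1 = in2 ⊼ in0 = 1 ⊼ 1 = 0
w2 = ¬w1 = ¬0 = 1
w3 = w2 ∧ in3 = 1 ∧ 0 = 0
w4 = w3 ⊼ w1 = 0 ⊼ 0 = 1
w5 = w4 ⊼ in1 = 1 ⊼ 1 = 0
w6 = w2 ⊼ w5 = 1 ⊼ 0 = 1
w7 = w6 ⊕ w2 = 1 ⊕ 1 = 0
w8 = w1 ∧ w7 = 0 ∧ 0 = 0
w9 = w8 ⊽ w7 = 0 ⊽ 0 = 1
w10 = ¬w9 = ¬1 = 0
So w10 = 0 as required.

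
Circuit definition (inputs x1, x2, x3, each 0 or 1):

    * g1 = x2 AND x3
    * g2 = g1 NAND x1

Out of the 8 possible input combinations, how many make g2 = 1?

g2 = g1 NAND x1 must be 1, so at least one of g1, x1 is 0.
Enumerating the 8 input combinations, 7 give g2 = 1 and 1 give g2 = 0.

7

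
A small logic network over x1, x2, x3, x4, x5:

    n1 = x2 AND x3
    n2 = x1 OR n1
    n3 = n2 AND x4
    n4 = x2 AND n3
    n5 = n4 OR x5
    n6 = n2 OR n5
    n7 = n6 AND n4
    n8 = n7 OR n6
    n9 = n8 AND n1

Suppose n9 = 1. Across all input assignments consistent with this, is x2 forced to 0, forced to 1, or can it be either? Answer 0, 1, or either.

n9 = n8 AND n1 must be 1, so both n8 = 1 and n1 = 1.
n8 = n7 OR n6 must be 1, so at least one of n7, n6 is 1.
n1 = x2 AND x3 must be 1, so both x2 = 1 and x3 = 1.
Every assignment with n9 = 1 has x2 = 1; there are 8 such assignment(s).

1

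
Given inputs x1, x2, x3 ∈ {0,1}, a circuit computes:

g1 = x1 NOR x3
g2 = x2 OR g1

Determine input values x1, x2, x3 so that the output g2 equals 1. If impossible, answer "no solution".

Check with x1=0, x2=1, x3=1:
g1 = x1 NOR x3 = 0 NOR 1 = 0
g2 = x2 OR g1 = 1 OR 0 = 1
So g2 = 1 as required.

x1=0, x2=1, x3=1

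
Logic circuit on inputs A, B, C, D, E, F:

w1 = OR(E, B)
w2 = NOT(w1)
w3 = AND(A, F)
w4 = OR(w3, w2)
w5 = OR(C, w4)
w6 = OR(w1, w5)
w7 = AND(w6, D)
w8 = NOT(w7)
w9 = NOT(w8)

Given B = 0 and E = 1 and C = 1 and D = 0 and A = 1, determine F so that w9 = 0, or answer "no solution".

Check with B = 0 and E = 1 and C = 1 and D = 0 and A = 1 and F=0:
w1 = OR(E, B) = OR(1, 0) = 1
w2 = NOT(w1) = NOT 1 = 0
w3 = AND(A, F) = AND(1, 0) = 0
w4 = OR(w3, w2) = OR(0, 0) = 0
w5 = OR(C, w4) = OR(1, 0) = 1
w6 = OR(w1, w5) = OR(1, 1) = 1
w7 = AND(w6, D) = AND(1, 0) = 0
w8 = NOT(w7) = NOT 0 = 1
w9 = NOT(w8) = NOT 1 = 0
So w9 = 0.

F=0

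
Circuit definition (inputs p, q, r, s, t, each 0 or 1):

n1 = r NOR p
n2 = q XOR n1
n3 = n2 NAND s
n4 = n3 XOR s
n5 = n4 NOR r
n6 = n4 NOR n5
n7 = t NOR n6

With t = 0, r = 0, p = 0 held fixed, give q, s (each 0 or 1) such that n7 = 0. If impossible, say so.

no solution exists

With t = 0, r = 0, p = 0 fixed, none of the 4 settings of q, s give n7 = 0.
For example, with q=1, s=1:
n1 = r NOR p = 0 NOR 0 = 1
n2 = q XOR n1 = 1 XOR 1 = 0
n3 = n2 NAND s = 0 NAND 1 = 1
n4 = n3 XOR s = 1 XOR 1 = 0
n5 = n4 NOR r = 0 NOR 0 = 1
n6 = n4 NOR n5 = 0 NOR 1 = 0
n7 = t NOR n6 = 0 NOR 0 = 1
giving n7 = 1 ≠ 0.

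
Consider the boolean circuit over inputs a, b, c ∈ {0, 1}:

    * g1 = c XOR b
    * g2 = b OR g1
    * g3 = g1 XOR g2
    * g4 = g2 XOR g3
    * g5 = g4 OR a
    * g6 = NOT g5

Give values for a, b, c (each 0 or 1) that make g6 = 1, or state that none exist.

g6 = NOT g5 must be 1, so g5 = 0.
Check with a=0, b=1, c=1:
g1 = c XOR b = 1 XOR 1 = 0
g2 = b OR g1 = 1 OR 0 = 1
g3 = g1 XOR g2 = 0 XOR 1 = 1
g4 = g2 XOR g3 = 1 XOR 1 = 0
g5 = g4 OR a = 0 OR 0 = 0
g6 = NOT g5 = NOT 0 = 1
So g6 = 1 as required.

a=0, b=1, c=1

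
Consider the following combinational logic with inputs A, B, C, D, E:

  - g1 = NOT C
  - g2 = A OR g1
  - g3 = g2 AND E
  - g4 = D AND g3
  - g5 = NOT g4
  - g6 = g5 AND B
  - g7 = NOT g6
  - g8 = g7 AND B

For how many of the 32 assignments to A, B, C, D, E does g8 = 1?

3

g8 = g7 AND B must be 1, so both g7 = 1 and B = 1.
Satisfying assignments:
  A=0, B=1, C=0, D=1, E=1
  A=1, B=1, C=0, D=1, E=1
  A=1, B=1, C=1, D=1, E=1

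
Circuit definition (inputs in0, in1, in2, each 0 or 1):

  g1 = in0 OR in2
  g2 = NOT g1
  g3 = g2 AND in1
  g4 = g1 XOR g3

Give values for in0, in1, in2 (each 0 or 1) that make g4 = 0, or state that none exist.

in0=0, in1=0, in2=0

g4 = g1 XOR g3 must be 0, so g1 and g3 are equal.
Check with in0=0, in1=0, in2=0:
g1 = in0 OR in2 = 0 OR 0 = 0
g2 = NOT g1 = NOT 0 = 1
g3 = g2 AND in1 = 1 AND 0 = 0
g4 = g1 XOR g3 = 0 XOR 0 = 0
So g4 = 0 as required.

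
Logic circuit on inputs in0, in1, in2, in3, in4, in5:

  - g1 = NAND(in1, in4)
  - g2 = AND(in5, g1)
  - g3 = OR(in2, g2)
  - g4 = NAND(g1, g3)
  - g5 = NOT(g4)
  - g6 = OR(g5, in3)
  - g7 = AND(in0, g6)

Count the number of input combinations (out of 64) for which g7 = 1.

25

g7 = AND(in0, g6) must be 1, so both in0 = 1 and g6 = 1.
g6 = OR(g5, in3) must be 1, so at least one of g5, in3 is 1.
Enumerating the 64 input combinations, 25 give g7 = 1 and 39 give g7 = 0.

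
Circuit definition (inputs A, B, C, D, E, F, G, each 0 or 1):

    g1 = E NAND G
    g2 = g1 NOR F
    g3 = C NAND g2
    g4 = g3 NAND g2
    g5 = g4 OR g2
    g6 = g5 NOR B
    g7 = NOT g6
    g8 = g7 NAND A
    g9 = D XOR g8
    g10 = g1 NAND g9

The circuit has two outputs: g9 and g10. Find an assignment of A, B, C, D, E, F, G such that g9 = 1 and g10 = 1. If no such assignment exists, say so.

A=1, B=1, C=1, D=1, E=1, F=0, G=1

Check with A=1, B=1, C=1, D=1, E=1, F=0, G=1:
g1 = E NAND G = 1 NAND 1 = 0
g2 = g1 NOR F = 0 NOR 0 = 1
g3 = C NAND g2 = 1 NAND 1 = 0
g4 = g3 NAND g2 = 0 NAND 1 = 1
g5 = g4 OR g2 = 1 OR 1 = 1
g6 = g5 NOR B = 1 NOR 1 = 0
g7 = NOT g6 = NOT 0 = 1
g8 = g7 NAND A = 1 NAND 1 = 0
g9 = D XOR g8 = 1 XOR 0 = 1
g10 = g1 NAND g9 = 0 NAND 1 = 1
So g9 = 1 and g10 = 1.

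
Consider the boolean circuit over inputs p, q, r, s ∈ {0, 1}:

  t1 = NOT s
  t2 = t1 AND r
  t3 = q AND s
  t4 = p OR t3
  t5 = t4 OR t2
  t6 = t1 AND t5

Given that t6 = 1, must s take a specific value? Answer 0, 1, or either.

0

t6 = t1 AND t5 must be 1, so both t1 = 1 and t5 = 1.
t1 = NOT s must be 1, so s = 0.
t5 = t4 OR t2 must be 1, so at least one of t4, t2 is 1.
Every assignment with t6 = 1 has s = 0; there are 6 such assignment(s).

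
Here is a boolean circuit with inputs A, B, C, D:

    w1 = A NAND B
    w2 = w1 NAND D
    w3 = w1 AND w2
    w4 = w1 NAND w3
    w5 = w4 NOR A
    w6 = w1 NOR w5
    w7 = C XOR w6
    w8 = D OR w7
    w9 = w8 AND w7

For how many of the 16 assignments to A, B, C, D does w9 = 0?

8

w9 = w8 AND w7 must be 0, so at least one of w8, w7 is 0.
Enumerating the 16 input combinations, 8 give w9 = 0 and 8 give w9 = 1.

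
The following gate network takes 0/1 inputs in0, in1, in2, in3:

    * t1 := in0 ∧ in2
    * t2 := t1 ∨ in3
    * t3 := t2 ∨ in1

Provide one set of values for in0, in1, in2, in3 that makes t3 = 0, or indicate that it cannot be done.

t3 = t2 ∨ in1 must be 0, so both t2 = 0 and in1 = 0.
t2 = t1 ∨ in3 must be 0, so both t1 = 0 and in3 = 0.
t1 = in0 ∧ in2 must be 0, so at least one of in0, in2 is 0.
Check with in0=1, in1=0, in2=0, in3=0:
t1 = in0 ∧ in2 = 1 ∧ 0 = 0
t2 = t1 ∨ in3 = 0 ∨ 0 = 0
t3 = t2 ∨ in1 = 0 ∨ 0 = 0
So t3 = 0 as required.

in0=1, in1=0, in2=0, in3=0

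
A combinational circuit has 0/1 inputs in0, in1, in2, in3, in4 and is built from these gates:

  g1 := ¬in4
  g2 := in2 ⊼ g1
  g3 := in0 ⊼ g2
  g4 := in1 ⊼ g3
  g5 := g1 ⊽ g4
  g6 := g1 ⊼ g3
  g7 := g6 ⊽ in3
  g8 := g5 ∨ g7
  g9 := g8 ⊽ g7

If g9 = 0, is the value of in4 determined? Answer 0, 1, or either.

either

Both values of in4 occur among assignments with g9 = 0:
  in4=0: in0=0, in1=0, in2=0, in3=0, in4=0
  in4=1: in0=0, in1=1, in2=0, in3=0, in4=1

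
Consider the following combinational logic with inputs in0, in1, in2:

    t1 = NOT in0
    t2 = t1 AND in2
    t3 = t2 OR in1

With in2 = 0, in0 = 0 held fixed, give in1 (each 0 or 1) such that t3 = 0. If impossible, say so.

t3 = t2 OR in1 must be 0, so both t2 = 0 and in1 = 0.
t2 = t1 AND in2 must be 0, so at least one of t1, in2 is 0.
Check with in2 = 0, in0 = 0 and in1=0:
t1 = NOT in0 = NOT 0 = 1
t2 = t1 AND in2 = 1 AND 0 = 0
t3 = t2 OR in1 = 0 OR 0 = 0
So t3 = 0.

in1=0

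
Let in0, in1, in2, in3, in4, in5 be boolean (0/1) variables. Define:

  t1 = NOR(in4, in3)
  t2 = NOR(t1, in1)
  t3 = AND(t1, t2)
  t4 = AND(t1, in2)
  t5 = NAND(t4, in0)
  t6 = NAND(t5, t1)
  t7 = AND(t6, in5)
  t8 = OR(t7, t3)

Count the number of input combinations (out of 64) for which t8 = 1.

t8 = OR(t7, t3) must be 1, so at least one of t7, t3 is 1.
Enumerating the 64 input combinations, 26 give t8 = 1 and 38 give t8 = 0.

26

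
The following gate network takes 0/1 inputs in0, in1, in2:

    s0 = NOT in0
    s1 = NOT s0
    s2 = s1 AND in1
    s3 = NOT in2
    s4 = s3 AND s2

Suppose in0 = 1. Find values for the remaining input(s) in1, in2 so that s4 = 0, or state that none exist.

in1=0, in2=0

s4 = s3 AND s2 must be 0, so at least one of s3, s2 is 0.
Check with in0 = 1 and in1=0, in2=0:
s0 = NOT in0 = NOT 1 = 0
s1 = NOT s0 = NOT 0 = 1
s2 = s1 AND in1 = 1 AND 0 = 0
s3 = NOT in2 = NOT 0 = 1
s4 = s3 AND s2 = 1 AND 0 = 0
So s4 = 0.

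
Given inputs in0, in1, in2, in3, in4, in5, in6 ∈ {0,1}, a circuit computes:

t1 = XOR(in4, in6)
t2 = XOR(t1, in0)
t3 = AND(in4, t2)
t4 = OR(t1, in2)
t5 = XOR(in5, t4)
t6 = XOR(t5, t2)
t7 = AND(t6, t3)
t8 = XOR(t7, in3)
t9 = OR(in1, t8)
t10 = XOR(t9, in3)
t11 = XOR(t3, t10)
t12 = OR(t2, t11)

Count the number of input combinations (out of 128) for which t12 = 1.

80

t12 = OR(t2, t11) must be 1, so at least one of t2, t11 is 1.
Enumerating the 128 input combinations, 80 give t12 = 1 and 48 give t12 = 0.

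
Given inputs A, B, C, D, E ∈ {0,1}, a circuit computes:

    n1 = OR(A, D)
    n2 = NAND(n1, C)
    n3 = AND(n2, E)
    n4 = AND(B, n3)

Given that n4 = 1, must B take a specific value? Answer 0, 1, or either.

n4 = AND(B, n3) must be 1, so both B = 1 and n3 = 1.
Every assignment with n4 = 1 has B = 1; there are 5 such assignment(s).

1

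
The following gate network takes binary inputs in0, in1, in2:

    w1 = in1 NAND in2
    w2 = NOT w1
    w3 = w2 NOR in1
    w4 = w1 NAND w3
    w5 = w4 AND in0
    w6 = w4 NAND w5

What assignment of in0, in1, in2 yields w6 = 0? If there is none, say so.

in0=1, in1=1, in2=1

w6 = w4 NAND w5 must be 0, so both w4 = 1 and w5 = 1.
w4 = w1 NAND w3 must be 1, so at least one of w1, w3 is 0.
w5 = w4 AND in0 must be 1, so both w4 = 1 and in0 = 1.
Check with in0=1, in1=1, in2=1:
w1 = in1 NAND in2 = 1 NAND 1 = 0
w2 = NOT w1 = NOT 0 = 1
w3 = w2 NOR in1 = 1 NOR 1 = 0
w4 = w1 NAND w3 = 0 NAND 0 = 1
w5 = w4 AND in0 = 1 AND 1 = 1
w6 = w4 NAND w5 = 1 NAND 1 = 0
So w6 = 0 as required.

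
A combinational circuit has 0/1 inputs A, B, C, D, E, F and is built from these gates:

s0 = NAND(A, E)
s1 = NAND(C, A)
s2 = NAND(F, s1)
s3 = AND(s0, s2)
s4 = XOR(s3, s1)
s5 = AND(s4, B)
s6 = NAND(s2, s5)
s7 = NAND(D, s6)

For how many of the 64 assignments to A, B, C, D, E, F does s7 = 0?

s7 = NAND(D, s6) must be 0, so both D = 1 and s6 = 1.
s6 = NAND(s2, s5) must be 1, so at least one of s2, s5 is 0.
Enumerating the 64 input combinations, 29 give s7 = 0 and 35 give s7 = 1.

29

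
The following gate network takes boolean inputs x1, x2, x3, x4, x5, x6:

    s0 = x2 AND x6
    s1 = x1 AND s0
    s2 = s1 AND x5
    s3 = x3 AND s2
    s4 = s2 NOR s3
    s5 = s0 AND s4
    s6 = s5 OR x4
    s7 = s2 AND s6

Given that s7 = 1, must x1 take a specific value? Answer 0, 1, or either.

1

s7 = s2 AND s6 must be 1, so both s2 = 1 and s6 = 1.
Every assignment with s7 = 1 has x1 = 1; there are 2 such assignment(s).
  x1=1, x2=1, x3=0, x4=1, x5=1, x6=1
  x1=1, x2=1, x3=1, x4=1, x5=1, x6=1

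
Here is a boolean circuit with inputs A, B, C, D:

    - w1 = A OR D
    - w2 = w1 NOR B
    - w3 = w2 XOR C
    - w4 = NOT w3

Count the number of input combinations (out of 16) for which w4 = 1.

8

w4 = NOT w3 must be 1, so w3 = 0.
Enumerating the 16 input combinations, 8 give w4 = 1 and 8 give w4 = 0.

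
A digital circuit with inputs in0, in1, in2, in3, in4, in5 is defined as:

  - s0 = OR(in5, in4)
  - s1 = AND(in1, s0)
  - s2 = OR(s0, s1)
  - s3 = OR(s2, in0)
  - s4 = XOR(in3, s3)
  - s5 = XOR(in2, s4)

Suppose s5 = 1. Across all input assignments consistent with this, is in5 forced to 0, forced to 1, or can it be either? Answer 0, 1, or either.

either

Both values of in5 occur among assignments with s5 = 1:
  in5=0: in0=0, in1=0, in2=0, in3=0, in4=1, in5=0
  in5=1: in0=0, in1=0, in2=0, in3=0, in4=0, in5=1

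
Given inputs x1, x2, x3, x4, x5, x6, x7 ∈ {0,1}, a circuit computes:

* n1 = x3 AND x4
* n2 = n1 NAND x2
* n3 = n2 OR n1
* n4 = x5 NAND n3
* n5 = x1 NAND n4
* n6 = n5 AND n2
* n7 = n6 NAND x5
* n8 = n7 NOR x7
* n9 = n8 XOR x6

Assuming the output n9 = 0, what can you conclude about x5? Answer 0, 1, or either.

either

Both values of x5 occur among assignments with n9 = 0:
  x5=0: x1=0, x2=0, x3=0, x4=0, x5=0, x6=0, x7=0
  x5=1: x1=0, x2=0, x3=0, x4=0, x5=1, x6=0, x7=1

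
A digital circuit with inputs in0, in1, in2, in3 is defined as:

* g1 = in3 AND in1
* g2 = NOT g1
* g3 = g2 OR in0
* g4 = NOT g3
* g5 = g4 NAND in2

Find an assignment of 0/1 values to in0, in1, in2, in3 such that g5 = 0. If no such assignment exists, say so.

g5 = g4 NAND in2 must be 0, so both g4 = 1 and in2 = 1.
g4 = NOT g3 must be 1, so g3 = 0.
g3 = g2 OR in0 must be 0, so both g2 = 0 and in0 = 0.
Check with in0=0, in1=1, in2=1, in3=1:
g1 = in3 AND in1 = 1 AND 1 = 1
g2 = NOT g1 = NOT 1 = 0
g3 = g2 OR in0 = 0 OR 0 = 0
g4 = NOT g3 = NOT 0 = 1
g5 = g4 NAND in2 = 1 NAND 1 = 0
So g5 = 0 as required.

in0=0, in1=1, in2=1, in3=1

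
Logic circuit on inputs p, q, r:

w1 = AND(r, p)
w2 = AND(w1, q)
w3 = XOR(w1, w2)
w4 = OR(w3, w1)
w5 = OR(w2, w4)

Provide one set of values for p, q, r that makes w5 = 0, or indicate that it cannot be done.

p=0, q=1, r=1

w5 = OR(w2, w4) must be 0, so both w2 = 0 and w4 = 0.
Check with p=0, q=1, r=1:
w1 = AND(r, p) = AND(1, 0) = 0
w2 = AND(w1, q) = AND(0, 1) = 0
w3 = XOR(w1, w2) = XOR(0, 0) = 0
w4 = OR(w3, w1) = OR(0, 0) = 0
w5 = OR(w2, w4) = OR(0, 0) = 0
So w5 = 0 as required.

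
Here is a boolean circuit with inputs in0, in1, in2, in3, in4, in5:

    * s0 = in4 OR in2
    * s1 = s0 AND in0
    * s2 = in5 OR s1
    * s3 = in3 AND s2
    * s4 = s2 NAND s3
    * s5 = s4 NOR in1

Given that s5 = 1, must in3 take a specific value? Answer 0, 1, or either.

s5 = s4 NOR in1 must be 1, so both s4 = 0 and in1 = 0.
s4 = s2 NAND s3 must be 0, so both s2 = 1 and s3 = 1.
s2 = in5 OR s1 must be 1, so at least one of in5, s1 is 1.
Every assignment with s5 = 1 has in3 = 1; there are 11 such assignment(s).

1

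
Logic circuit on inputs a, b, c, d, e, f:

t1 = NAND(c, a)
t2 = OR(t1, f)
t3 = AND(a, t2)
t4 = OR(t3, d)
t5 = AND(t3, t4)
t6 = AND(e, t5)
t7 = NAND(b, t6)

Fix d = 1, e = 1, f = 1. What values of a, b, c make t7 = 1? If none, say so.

Check with d = 1, e = 1, f = 1 and a=0, b=0, c=1:
t1 = NAND(c, a) = NAND(1, 0) = 1
t2 = OR(t1, f) = OR(1, 1) = 1
t3 = AND(a, t2) = AND(0, 1) = 0
t4 = OR(t3, d) = OR(0, 1) = 1
t5 = AND(t3, t4) = AND(0, 1) = 0
t6 = AND(e, t5) = AND(1, 0) = 0
t7 = NAND(b, t6) = NAND(0, 0) = 1
So t7 = 1.

a=0 b=0 c=1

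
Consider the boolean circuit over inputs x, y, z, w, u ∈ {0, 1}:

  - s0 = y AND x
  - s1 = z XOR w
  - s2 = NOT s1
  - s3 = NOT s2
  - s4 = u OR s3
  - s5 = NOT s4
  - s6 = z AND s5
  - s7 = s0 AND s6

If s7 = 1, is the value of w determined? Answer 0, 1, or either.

s7 = s0 AND s6 must be 1, so both s0 = 1 and s6 = 1.
s0 = y AND x must be 1, so both y = 1 and x = 1.
s6 = z AND s5 must be 1, so both z = 1 and s5 = 1.
Every assignment with s7 = 1 has w = 1; there are 1 such assignment(s).
  x=1, y=1, z=1, w=1, u=0

1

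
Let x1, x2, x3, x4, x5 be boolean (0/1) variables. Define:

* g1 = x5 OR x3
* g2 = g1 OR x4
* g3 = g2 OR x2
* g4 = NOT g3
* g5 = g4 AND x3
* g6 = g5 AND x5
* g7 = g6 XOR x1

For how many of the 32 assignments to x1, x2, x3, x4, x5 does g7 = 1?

g7 = g6 XOR x1 must be 1, so g6 and x1 differ.
Enumerating the 32 input combinations, 16 give g7 = 1 and 16 give g7 = 0.

16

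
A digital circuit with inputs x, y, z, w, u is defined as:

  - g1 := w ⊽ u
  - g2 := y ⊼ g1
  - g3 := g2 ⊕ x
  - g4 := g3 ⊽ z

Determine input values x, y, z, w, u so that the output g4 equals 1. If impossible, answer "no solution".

x=1, y=0, z=0, w=0, u=1

Check with x=1, y=0, z=0, w=0, u=1:
g1 = w ⊽ u = 0 ⊽ 1 = 0
g2 = y ⊼ g1 = 0 ⊼ 0 = 1
g3 = g2 ⊕ x = 1 ⊕ 1 = 0
g4 = g3 ⊽ z = 0 ⊽ 0 = 1
So g4 = 1 as required.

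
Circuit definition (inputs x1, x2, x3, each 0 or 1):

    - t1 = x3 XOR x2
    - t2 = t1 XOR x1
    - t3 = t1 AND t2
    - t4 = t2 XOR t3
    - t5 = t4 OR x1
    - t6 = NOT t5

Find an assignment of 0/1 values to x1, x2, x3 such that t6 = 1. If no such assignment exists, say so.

Check with x1=0, x2=1, x3=1:
t1 = x3 XOR x2 = 1 XOR 1 = 0
t2 = t1 XOR x1 = 0 XOR 0 = 0
t3 = t1 AND t2 = 0 AND 0 = 0
t4 = t2 XOR t3 = 0 XOR 0 = 0
t5 = t4 OR x1 = 0 OR 0 = 0
t6 = NOT t5 = NOT 0 = 1
So t6 = 1 as required.

x1=0, x2=1, x3=1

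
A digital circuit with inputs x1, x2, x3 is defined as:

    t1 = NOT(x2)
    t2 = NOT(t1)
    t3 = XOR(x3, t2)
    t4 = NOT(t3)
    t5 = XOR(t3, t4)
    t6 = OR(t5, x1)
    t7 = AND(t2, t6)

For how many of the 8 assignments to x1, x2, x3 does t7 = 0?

t7 = AND(t2, t6) must be 0, so at least one of t2, t6 is 0.
Satisfying assignments:
  x1=0, x2=0, x3=0
  x1=0, x2=0, x3=1
  x1=1, x2=0, x3=0
  x1=1, x2=0, x3=1

4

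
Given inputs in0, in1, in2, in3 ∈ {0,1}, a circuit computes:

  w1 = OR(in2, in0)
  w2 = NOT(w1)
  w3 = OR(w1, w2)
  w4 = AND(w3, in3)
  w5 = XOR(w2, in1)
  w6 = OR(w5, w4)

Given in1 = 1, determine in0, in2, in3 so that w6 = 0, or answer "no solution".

w6 = OR(w5, w4) must be 0, so both w5 = 0 and w4 = 0.
w5 = XOR(w2, in1) must be 0, so w2 and in1 are equal.
Check with in1 = 1 and in0=0, in2=0, in3=0:
w1 = OR(in2, in0) = OR(0, 0) = 0
w2 = NOT(w1) = NOT 0 = 1
w3 = OR(w1, w2) = OR(0, 1) = 1
w4 = AND(w3, in3) = AND(1, 0) = 0
w5 = XOR(w2, in1) = XOR(1, 1) = 0
w6 = OR(w5, w4) = OR(0, 0) = 0
So w6 = 0.

in0=0, in2=0, in3=0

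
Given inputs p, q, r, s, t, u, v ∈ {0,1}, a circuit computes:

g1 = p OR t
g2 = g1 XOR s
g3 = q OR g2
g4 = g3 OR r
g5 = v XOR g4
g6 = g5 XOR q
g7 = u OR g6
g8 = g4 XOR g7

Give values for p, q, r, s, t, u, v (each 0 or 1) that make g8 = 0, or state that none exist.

Check with p=1 q=1 r=1 s=0 t=0 u=0 v=1:
g1 = p OR t = 1 OR 0 = 1
g2 = g1 XOR s = 1 XOR 0 = 1
g3 = q OR g2 = 1 OR 1 = 1
g4 = g3 OR r = 1 OR 1 = 1
g5 = v XOR g4 = 1 XOR 1 = 0
g6 = g5 XOR q = 0 XOR 1 = 1
g7 = u OR g6 = 0 OR 1 = 1
g8 = g4 XOR g7 = 1 XOR 1 = 0
So g8 = 0 as required.

p=1 q=1 r=1 s=0 t=0 u=0 v=1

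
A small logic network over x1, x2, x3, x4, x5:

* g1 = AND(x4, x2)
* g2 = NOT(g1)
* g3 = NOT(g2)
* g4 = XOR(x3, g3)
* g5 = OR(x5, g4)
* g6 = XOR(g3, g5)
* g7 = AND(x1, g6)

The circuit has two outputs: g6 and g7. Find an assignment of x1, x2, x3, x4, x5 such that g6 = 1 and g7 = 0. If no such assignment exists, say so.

Check with x1=0, x2=0, x3=1, x4=1, x5=1:
g1 = AND(x4, x2) = AND(1, 0) = 0
g2 = NOT(g1) = NOT 0 = 1
g3 = NOT(g2) = NOT 1 = 0
g4 = XOR(x3, g3) = XOR(1, 0) = 1
g5 = OR(x5, g4) = OR(1, 1) = 1
g6 = XOR(g3, g5) = XOR(0, 1) = 1
g7 = AND(x1, g6) = AND(0, 1) = 0
So g6 = 1 and g7 = 0.

x1=0, x2=0, x3=1, x4=1, x5=1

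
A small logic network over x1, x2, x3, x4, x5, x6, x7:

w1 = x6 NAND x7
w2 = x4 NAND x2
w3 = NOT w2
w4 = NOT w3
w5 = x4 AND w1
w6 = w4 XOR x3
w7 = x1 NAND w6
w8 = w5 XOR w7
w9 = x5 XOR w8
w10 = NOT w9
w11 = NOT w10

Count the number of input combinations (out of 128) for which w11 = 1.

64

w11 = NOT w10 must be 1, so w10 = 0.
w10 = NOT w9 must be 0, so w9 = 1.
Enumerating the 128 input combinations, 64 give w11 = 1 and 64 give w11 = 0.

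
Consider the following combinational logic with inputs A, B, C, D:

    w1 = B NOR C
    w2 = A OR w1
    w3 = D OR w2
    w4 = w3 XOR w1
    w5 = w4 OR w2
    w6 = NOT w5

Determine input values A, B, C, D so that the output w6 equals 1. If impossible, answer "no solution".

w6 = NOT w5 must be 1, so w5 = 0.
w5 = w4 OR w2 must be 0, so both w4 = 0 and w2 = 0.
Check with A=0, B=1, C=0, D=0:
w1 = B NOR C = 1 NOR 0 = 0
w2 = A OR w1 = 0 OR 0 = 0
w3 = D OR w2 = 0 OR 0 = 0
w4 = w3 XOR w1 = 0 XOR 0 = 0
w5 = w4 OR w2 = 0 OR 0 = 0
w6 = NOT w5 = NOT 0 = 1
So w6 = 1 as required.

A=0, B=1, C=0, D=0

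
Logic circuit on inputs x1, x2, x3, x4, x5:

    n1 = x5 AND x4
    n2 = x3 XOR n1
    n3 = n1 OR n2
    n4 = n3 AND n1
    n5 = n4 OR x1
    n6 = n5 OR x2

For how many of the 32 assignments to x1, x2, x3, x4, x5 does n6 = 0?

n6 = n5 OR x2 must be 0, so both n5 = 0 and x2 = 0.
Satisfying assignments:
  x1=0, x2=0, x3=0, x4=0, x5=0
  x1=0, x2=0, x3=0, x4=0, x5=1
  x1=0, x2=0, x3=0, x4=1, x5=0
  x1=0, x2=0, x3=1, x4=0, x5=0
  x1=0, x2=0, x3=1, x4=0, x5=1
  x1=0, x2=0, x3=1, x4=1, x5=0

6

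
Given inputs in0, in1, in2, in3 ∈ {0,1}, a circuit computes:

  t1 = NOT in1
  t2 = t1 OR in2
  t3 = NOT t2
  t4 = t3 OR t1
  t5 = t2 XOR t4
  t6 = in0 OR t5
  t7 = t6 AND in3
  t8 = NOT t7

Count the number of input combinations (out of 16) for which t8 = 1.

t8 = NOT t7 must be 1, so t7 = 0.
t7 = t6 AND in3 must be 0, so at least one of t6, in3 is 0.
Enumerating the 16 input combinations, 10 give t8 = 1 and 6 give t8 = 0.

10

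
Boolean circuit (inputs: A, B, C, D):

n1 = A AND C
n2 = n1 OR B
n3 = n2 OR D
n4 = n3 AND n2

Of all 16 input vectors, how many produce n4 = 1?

n4 = n3 AND n2 must be 1, so both n3 = 1 and n2 = 1.
Enumerating the 16 input combinations, 10 give n4 = 1 and 6 give n4 = 0.

10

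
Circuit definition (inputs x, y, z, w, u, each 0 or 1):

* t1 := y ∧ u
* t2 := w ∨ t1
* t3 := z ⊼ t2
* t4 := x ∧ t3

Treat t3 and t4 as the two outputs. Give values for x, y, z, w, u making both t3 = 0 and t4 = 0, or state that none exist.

Check with x=0, y=1, z=1, w=1, u=0:
t1 = y ∧ u = 1 ∧ 0 = 0
t2 = w ∨ t1 = 1 ∨ 0 = 1
t3 = z ⊼ t2 = 1 ⊼ 1 = 0
t4 = x ∧ t3 = 0 ∧ 0 = 0
So t3 = 0 and t4 = 0.

x=0, y=1, z=1, w=1, u=0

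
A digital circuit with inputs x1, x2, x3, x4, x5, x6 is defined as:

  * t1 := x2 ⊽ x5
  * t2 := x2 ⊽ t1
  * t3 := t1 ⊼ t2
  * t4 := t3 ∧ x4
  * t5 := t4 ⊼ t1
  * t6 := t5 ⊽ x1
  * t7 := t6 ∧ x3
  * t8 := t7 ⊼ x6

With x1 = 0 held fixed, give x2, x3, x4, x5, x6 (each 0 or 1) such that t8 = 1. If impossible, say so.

Check with x1 = 0 and x2=0, x3=1, x4=0, x5=1, x6=0:
t1 = x2 ⊽ x5 = 0 ⊽ 1 = 0
t2 = x2 ⊽ t1 = 0 ⊽ 0 = 1
t3 = t1 ⊼ t2 = 0 ⊼ 1 = 1
t4 = t3 ∧ x4 = 1 ∧ 0 = 0
t5 = t4 ⊼ t1 = 0 ⊼ 0 = 1
t6 = t5 ⊽ x1 = 1 ⊽ 0 = 0
t7 = t6 ∧ x3 = 0 ∧ 1 = 0
t8 = t7 ⊼ x6 = 0 ⊼ 0 = 1
So t8 = 1.

x2=0, x3=1, x4=0, x5=1, x6=0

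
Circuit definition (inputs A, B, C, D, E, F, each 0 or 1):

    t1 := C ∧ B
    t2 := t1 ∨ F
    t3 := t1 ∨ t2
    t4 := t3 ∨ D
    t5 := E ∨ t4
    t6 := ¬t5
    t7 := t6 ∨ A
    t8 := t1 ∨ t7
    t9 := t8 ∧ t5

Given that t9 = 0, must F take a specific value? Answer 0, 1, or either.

Both values of F occur among assignments with t9 = 0:
  F=0: A=0, B=0, C=0, D=0, E=0, F=0
  F=1: A=0, B=0, C=0, D=0, E=0, F=1

either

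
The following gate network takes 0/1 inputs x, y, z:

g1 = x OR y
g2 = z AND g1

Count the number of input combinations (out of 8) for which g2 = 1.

g2 = z AND g1 must be 1, so both z = 1 and g1 = 1.
g1 = x OR y must be 1, so at least one of x, y is 1.
Satisfying assignments:
  x=0, y=1, z=1
  x=1, y=0, z=1
  x=1, y=1, z=1

3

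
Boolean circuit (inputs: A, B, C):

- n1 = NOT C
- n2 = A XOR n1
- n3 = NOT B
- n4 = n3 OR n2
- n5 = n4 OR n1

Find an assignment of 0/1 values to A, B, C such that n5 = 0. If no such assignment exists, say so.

A=0, B=1, C=1

Check with A=0, B=1, C=1:
n1 = NOT C = NOT 1 = 0
n2 = A XOR n1 = 0 XOR 0 = 0
n3 = NOT B = NOT 1 = 0
n4 = n3 OR n2 = 0 OR 0 = 0
n5 = n4 OR n1 = 0 OR 0 = 0
So n5 = 0 as required.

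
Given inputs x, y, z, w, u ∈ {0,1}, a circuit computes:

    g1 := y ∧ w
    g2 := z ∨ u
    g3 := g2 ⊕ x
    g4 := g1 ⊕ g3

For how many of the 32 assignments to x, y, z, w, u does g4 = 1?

g4 = g1 ⊕ g3 must be 1, so g1 and g3 differ.
Enumerating the 32 input combinations, 16 give g4 = 1 and 16 give g4 = 0.

16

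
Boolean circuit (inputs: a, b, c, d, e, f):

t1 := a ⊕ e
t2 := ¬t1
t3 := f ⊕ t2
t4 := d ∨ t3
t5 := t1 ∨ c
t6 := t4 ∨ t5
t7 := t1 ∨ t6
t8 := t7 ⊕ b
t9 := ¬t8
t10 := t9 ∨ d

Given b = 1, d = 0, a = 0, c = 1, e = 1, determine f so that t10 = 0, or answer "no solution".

With b = 1, d = 0, a = 0, c = 1, e = 1 fixed, none of the 2 settings of f give t10 = 0.
For example, with f=0:
t1 = a ⊕ e = 0 ⊕ 1 = 1
t2 = ¬t1 = ¬1 = 0
t3 = f ⊕ t2 = 0 ⊕ 0 = 0
t4 = d ∨ t3 = 0 ∨ 0 = 0
t5 = t1 ∨ c = 1 ∨ 1 = 1
t6 = t4 ∨ t5 = 0 ∨ 1 = 1
t7 = t1 ∨ t6 = 1 ∨ 1 = 1
t8 = t7 ⊕ b = 1 ⊕ 1 = 0
t9 = ¬t8 = ¬0 = 1
t10 = t9 ∨ d = 1 ∨ 0 = 1
giving t10 = 1 ≠ 0.

no solution exists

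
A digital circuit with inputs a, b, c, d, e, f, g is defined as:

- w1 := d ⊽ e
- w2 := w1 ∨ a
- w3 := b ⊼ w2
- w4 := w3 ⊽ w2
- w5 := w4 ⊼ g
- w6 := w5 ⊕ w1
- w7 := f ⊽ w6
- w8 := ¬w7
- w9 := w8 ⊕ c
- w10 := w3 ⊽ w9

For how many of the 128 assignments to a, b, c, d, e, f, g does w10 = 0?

w10 = w3 ⊽ w9 must be 0, so at least one of w3, w9 is 1.
Enumerating the 128 input combinations, 108 give w10 = 0 and 20 give w10 = 1.

108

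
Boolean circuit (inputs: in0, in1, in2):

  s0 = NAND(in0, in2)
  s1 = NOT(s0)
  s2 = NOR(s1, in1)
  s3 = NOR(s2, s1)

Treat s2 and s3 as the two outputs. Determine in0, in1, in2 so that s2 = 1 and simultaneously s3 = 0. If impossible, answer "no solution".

in0=1, in1=0, in2=0

Check with in0=1, in1=0, in2=0:
s0 = NAND(in0, in2) = NAND(1, 0) = 1
s1 = NOT(s0) = NOT 1 = 0
s2 = NOR(s1, in1) = NOR(0, 0) = 1
s3 = NOR(s2, s1) = NOR(1, 0) = 0
So s2 = 1 and s3 = 0.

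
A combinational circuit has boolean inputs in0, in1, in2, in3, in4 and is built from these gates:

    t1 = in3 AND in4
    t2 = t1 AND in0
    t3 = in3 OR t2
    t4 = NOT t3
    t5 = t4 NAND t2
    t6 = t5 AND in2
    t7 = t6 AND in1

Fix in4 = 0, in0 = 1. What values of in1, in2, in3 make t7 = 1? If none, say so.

in1=1 in2=1 in3=1

t7 = t6 AND in1 must be 1, so both t6 = 1 and in1 = 1.
t6 = t5 AND in2 must be 1, so both t5 = 1 and in2 = 1.
Check with in4 = 0, in0 = 1 and in1=1, in2=1, in3=1:
t1 = in3 AND in4 = 1 AND 0 = 0
t2 = t1 AND in0 = 0 AND 1 = 0
t3 = in3 OR t2 = 1 OR 0 = 1
t4 = NOT t3 = NOT 1 = 0
t5 = t4 NAND t2 = 0 NAND 0 = 1
t6 = t5 AND in2 = 1 AND 1 = 1
t7 = t6 AND in1 = 1 AND 1 = 1
So t7 = 1.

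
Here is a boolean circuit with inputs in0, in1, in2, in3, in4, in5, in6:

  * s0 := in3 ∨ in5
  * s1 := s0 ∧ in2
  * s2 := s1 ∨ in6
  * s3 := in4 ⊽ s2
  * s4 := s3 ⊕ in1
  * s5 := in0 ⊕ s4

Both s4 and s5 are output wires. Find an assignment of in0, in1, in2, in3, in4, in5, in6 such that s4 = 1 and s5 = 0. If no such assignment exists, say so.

Check with in0=1 in1=0 in2=0 in3=1 in4=0 in5=1 in6=0:
s0 = in3 ∨ in5 = 1 ∨ 1 = 1
s1 = s0 ∧ in2 = 1 ∧ 0 = 0
s2 = s1 ∨ in6 = 0 ∨ 0 = 0
s3 = in4 ⊽ s2 = 0 ⊽ 0 = 1
s4 = s3 ⊕ in1 = 1 ⊕ 0 = 1
s5 = in0 ⊕ s4 = 1 ⊕ 1 = 0
So s4 = 1 and s5 = 0.

in0=1 in1=0 in2=0 in3=1 in4=0 in5=1 in6=0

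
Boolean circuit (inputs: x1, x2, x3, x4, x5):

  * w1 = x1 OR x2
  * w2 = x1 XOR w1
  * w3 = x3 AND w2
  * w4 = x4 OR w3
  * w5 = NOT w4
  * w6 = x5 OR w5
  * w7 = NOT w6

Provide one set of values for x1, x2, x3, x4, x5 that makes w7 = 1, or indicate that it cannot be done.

Check with x1=1, x2=0, x3=1, x4=1, x5=0:
w1 = x1 OR x2 = 1 OR 0 = 1
w2 = x1 XOR w1 = 1 XOR 1 = 0
w3 = x3 AND w2 = 1 AND 0 = 0
w4 = x4 OR w3 = 1 OR 0 = 1
w5 = NOT w4 = NOT 1 = 0
w6 = x5 OR w5 = 0 OR 0 = 0
w7 = NOT w6 = NOT 0 = 1
So w7 = 1 as required.

x1=1, x2=0, x3=1, x4=1, x5=0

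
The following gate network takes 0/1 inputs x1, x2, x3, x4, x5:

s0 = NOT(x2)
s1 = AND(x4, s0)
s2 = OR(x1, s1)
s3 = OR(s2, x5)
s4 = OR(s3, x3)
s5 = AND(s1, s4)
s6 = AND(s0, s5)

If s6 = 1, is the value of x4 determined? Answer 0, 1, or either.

1

s6 = AND(s0, s5) must be 1, so both s0 = 1 and s5 = 1.
s0 = NOT(x2) must be 1, so x2 = 0.
Every assignment with s6 = 1 has x4 = 1; there are 8 such assignment(s).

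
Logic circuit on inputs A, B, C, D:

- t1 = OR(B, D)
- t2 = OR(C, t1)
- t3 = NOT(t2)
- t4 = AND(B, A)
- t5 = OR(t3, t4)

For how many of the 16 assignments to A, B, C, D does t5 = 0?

t5 = OR(t3, t4) must be 0, so both t3 = 0 and t4 = 0.
t3 = NOT(t2) must be 0, so t2 = 1.
t4 = AND(B, A) must be 0, so at least one of B, A is 0.
Enumerating the 16 input combinations, 10 give t5 = 0 and 6 give t5 = 1.

10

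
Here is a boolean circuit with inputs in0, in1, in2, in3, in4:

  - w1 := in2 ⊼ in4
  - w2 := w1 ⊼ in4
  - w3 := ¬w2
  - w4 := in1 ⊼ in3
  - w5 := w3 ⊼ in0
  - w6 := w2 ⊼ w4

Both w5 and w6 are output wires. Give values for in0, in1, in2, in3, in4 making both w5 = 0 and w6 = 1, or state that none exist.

in0=1, in1=0, in2=0, in3=0, in4=1

Check with in0=1, in1=0, in2=0, in3=0, in4=1:
w1 = in2 ⊼ in4 = 0 ⊼ 1 = 1
w2 = w1 ⊼ in4 = 1 ⊼ 1 = 0
w3 = ¬w2 = ¬0 = 1
w4 = in1 ⊼ in3 = 0 ⊼ 0 = 1
w5 = w3 ⊼ in0 = 1 ⊼ 1 = 0
w6 = w2 ⊼ w4 = 0 ⊼ 1 = 1
So w5 = 0 and w6 = 1.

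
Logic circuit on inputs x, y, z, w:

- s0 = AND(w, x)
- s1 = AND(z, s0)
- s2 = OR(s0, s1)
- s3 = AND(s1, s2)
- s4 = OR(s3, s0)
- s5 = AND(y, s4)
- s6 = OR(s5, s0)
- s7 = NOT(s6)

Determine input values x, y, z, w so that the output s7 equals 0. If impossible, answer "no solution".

x=1, y=0, z=0, w=1

s7 = NOT(s6) must be 0, so s6 = 1.
Check with x=1, y=0, z=0, w=1:
s0 = AND(w, x) = AND(1, 1) = 1
s1 = AND(z, s0) = AND(0, 1) = 0
s2 = OR(s0, s1) = OR(1, 0) = 1
s3 = AND(s1, s2) = AND(0, 1) = 0
s4 = OR(s3, s0) = OR(0, 1) = 1
s5 = AND(y, s4) = AND(0, 1) = 0
s6 = OR(s5, s0) = OR(0, 1) = 1
s7 = NOT(s6) = NOT 1 = 0
So s7 = 0 as required.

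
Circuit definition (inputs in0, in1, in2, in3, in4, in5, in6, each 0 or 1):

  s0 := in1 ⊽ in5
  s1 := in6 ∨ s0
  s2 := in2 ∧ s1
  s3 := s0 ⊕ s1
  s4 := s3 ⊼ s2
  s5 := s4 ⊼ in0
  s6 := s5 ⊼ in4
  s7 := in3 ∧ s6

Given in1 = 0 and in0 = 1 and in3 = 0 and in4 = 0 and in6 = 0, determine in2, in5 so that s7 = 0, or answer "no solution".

Check with in1 = 0 and in0 = 1 and in3 = 0 and in4 = 0 and in6 = 0 and in2=1, in5=1:
s0 = in1 ⊽ in5 = 0 ⊽ 1 = 0
s1 = in6 ∨ s0 = 0 ∨ 0 = 0
s2 = in2 ∧ s1 = 1 ∧ 0 = 0
s3 = s0 ⊕ s1 = 0 ⊕ 0 = 0
s4 = s3 ⊼ s2 = 0 ⊼ 0 = 1
s5 = s4 ⊼ in0 = 1 ⊼ 1 = 0
s6 = s5 ⊼ in4 = 0 ⊼ 0 = 1
s7 = in3 ∧ s6 = 0 ∧ 1 = 0
So s7 = 0.

in2=1, in5=1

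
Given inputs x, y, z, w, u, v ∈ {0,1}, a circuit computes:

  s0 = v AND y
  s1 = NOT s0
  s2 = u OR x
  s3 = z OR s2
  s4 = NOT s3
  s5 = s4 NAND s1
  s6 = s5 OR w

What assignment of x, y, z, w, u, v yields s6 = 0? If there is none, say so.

s6 = s5 OR w must be 0, so both s5 = 0 and w = 0.
s5 = s4 NAND s1 must be 0, so both s4 = 1 and s1 = 1.
s4 = NOT s3 must be 1, so s3 = 0.
Check with x=0, y=0, z=0, w=0, u=0, v=1:
s0 = v AND y = 1 AND 0 = 0
s1 = NOT s0 = NOT 0 = 1
s2 = u OR x = 0 OR 0 = 0
s3 = z OR s2 = 0 OR 0 = 0
s4 = NOT s3 = NOT 0 = 1
s5 = s4 NAND s1 = 1 NAND 1 = 0
s6 = s5 OR w = 0 OR 0 = 0
So s6 = 0 as required.

x=0, y=0, z=0, w=0, u=0, v=1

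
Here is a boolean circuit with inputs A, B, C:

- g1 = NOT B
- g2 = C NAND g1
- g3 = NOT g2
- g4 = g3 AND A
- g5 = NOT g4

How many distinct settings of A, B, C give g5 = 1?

7

g5 = NOT g4 must be 1, so g4 = 0.
g4 = g3 AND A must be 0, so at least one of g3, A is 0.
Enumerating the 8 input combinations, 7 give g5 = 1 and 1 give g5 = 0.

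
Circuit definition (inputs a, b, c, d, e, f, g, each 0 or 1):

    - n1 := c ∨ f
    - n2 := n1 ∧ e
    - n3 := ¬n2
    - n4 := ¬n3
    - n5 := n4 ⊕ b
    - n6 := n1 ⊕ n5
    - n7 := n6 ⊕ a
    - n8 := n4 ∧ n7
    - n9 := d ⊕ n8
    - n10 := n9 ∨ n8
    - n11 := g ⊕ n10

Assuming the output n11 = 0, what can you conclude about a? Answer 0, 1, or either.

either

Both values of a occur among assignments with n11 = 0:
  a=0: a=0, b=0, c=0, d=0, e=0, f=0, g=0
  a=1: a=1, b=0, c=0, d=0, e=0, f=0, g=0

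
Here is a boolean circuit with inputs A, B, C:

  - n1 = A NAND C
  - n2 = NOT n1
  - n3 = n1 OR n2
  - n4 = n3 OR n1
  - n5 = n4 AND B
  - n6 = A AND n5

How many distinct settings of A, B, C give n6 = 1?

2

n6 = A AND n5 must be 1, so both A = 1 and n5 = 1.
n5 = n4 AND B must be 1, so both n4 = 1 and B = 1.
n4 = n3 OR n1 must be 1, so at least one of n3, n1 is 1.
Satisfying assignments:
  A=1, B=1, C=0
  A=1, B=1, C=1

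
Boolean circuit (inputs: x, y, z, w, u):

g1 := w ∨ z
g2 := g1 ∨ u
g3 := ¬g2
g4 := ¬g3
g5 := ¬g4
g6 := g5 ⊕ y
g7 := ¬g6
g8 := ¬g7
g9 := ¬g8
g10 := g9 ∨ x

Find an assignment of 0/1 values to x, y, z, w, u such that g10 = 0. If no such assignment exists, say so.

g10 = g9 ∨ x must be 0, so both g9 = 0 and x = 0.
Check with x=0, y=1, z=1, w=1, u=0:
g1 = w ∨ z = 1 ∨ 1 = 1
g2 = g1 ∨ u = 1 ∨ 0 = 1
g3 = ¬g2 = ¬1 = 0
g4 = ¬g3 = ¬0 = 1
g5 = ¬g4 = ¬1 = 0
g6 = g5 ⊕ y = 0 ⊕ 1 = 1
g7 = ¬g6 = ¬1 = 0
g8 = ¬g7 = ¬0 = 1
g9 = ¬g8 = ¬1 = 0
g10 = g9 ∨ x = 0 ∨ 0 = 0
So g10 = 0 as required.

x=0, y=1, z=1, w=1, u=0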